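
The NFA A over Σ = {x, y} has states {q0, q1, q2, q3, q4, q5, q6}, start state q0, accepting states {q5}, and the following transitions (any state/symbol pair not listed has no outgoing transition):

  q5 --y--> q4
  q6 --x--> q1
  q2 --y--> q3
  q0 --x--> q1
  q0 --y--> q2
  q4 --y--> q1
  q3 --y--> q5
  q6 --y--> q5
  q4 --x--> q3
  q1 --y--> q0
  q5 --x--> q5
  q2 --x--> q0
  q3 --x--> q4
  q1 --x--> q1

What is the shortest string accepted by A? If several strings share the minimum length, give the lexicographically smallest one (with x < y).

A breadth-first search from q0 reaches an accepting state first via the path q0 → q2 → q3 → q5 on input yyy.
No string of length < 3 is accepted (BFS exhausts all shorter strings without reaching an accepting state), and yyy is the lexicographically least accepting string of length 3.

yyy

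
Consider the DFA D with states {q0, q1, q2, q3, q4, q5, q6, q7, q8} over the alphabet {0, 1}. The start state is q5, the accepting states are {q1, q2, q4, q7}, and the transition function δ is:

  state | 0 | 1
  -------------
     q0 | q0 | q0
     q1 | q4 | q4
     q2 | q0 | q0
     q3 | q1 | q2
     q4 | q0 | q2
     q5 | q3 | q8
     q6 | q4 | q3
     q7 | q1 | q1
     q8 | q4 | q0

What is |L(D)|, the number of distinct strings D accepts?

The useful subgraph on states {q1, q2, q3, q4, q5, q8} is acyclic, so L(D) is finite; the longest accepting path visits 5 useful states, giving maximum string length 4.
Counting accepting paths from q5 by length: 3 of length 2, 3 of length 3, 2 of length 4. Total 8.

8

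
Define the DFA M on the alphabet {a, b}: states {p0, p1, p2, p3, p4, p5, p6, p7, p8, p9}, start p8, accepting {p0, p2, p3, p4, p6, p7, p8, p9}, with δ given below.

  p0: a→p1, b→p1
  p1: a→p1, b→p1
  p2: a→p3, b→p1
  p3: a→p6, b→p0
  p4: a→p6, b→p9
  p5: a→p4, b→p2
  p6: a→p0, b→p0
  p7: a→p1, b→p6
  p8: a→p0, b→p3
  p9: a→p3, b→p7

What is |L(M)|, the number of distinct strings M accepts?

The useful subgraph on states {p0, p3, p6, p8} is acyclic, so L(M) is finite; the longest accepting path visits 4 useful states, giving maximum string length 3.
Counting accepting paths from p8 by length: 1 of length 0, 2 of length 1, 2 of length 2, 2 of length 3. Total 7.

7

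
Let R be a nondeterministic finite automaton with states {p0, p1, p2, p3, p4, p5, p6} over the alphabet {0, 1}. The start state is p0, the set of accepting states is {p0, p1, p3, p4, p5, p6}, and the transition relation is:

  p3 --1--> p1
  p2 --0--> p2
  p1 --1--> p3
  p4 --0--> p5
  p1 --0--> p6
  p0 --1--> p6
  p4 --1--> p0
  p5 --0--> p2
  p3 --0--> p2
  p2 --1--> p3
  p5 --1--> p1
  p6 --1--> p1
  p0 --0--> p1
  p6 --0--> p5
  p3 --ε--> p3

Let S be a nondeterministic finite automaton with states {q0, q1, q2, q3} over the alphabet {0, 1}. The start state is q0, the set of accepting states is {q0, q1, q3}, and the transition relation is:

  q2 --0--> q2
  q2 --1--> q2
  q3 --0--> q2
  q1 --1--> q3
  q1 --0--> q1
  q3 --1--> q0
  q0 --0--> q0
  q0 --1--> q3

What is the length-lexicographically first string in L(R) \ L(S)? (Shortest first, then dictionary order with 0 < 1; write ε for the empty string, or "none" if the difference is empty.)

10

The string 10 is accepted by R but not by S.
No shorter string lies in the difference, and 10 is the lexicographically first length-2 string in L(R) \ L(S).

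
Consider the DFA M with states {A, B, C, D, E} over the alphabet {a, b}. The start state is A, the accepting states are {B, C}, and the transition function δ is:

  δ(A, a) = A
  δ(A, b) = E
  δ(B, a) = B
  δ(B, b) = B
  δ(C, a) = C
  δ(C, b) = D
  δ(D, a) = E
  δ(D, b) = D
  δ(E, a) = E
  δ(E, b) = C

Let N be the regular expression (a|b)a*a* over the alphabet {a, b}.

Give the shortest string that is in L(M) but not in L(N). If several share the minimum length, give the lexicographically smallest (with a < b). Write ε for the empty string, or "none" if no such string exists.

The string bb is accepted by M but not by N.
No shorter string lies in the difference, and bb is the lexicographically first length-2 string in L(M) \ L(N).

bb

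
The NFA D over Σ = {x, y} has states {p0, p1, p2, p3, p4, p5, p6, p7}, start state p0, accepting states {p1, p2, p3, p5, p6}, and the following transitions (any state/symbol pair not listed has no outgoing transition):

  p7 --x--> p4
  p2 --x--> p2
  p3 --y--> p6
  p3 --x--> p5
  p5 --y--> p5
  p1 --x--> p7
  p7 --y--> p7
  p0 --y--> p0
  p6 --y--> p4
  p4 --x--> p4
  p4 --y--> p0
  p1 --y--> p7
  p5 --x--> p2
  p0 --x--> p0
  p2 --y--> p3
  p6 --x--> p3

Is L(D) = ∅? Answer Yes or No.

Yes

The states reachable from the start state are {p0}.
None of the accepting states {p1, p2, p3, p5, p6} is reachable, so no string is accepted and L(D) = ∅.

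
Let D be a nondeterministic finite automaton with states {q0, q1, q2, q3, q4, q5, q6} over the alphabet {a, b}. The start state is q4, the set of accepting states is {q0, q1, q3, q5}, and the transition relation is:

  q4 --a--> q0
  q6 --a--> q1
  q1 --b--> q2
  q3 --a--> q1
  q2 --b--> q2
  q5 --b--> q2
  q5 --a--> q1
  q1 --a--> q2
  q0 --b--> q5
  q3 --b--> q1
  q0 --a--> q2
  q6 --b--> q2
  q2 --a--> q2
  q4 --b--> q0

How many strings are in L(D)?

6

The useful subgraph on states {q0, q1, q4, q5} is acyclic, so L(D) is finite; the longest accepting path visits 4 useful states, giving maximum string length 3.
Counting accepting paths from q4 by length: 2 of length 1, 2 of length 2, 2 of length 3. Total 6.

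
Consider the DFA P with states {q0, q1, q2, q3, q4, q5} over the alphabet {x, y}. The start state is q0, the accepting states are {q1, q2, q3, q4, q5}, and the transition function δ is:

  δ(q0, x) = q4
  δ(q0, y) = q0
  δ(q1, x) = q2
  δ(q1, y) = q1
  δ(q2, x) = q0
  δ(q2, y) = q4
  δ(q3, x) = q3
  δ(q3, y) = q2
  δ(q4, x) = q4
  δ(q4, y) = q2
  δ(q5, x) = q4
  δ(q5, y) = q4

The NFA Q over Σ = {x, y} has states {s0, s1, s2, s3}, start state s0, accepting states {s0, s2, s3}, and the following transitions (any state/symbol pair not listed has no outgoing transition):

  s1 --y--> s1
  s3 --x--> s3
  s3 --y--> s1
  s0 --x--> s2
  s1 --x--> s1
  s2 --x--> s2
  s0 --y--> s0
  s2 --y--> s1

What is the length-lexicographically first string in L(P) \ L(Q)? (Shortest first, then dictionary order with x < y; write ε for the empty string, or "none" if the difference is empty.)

The string xy is accepted by P but not by Q.
No shorter string lies in the difference, and xy is the lexicographically first length-2 string in L(P) \ L(Q).

xy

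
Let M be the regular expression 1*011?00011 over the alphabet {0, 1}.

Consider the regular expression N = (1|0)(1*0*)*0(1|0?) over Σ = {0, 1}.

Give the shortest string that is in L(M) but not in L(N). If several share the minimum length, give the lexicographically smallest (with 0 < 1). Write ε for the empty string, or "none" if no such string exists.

The string 0100011 is accepted by M but not by N.
No shorter string lies in the difference, and 0100011 is the lexicographically first length-7 string in L(M) \ L(N).

0100011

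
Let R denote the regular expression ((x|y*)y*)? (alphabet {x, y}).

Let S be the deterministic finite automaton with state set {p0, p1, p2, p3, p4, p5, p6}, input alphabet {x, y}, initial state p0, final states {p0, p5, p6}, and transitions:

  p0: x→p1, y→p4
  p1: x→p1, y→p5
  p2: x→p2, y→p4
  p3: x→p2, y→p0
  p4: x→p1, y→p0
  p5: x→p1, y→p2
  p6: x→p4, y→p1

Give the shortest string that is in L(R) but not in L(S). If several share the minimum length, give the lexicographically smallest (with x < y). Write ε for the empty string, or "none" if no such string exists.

The string x is accepted by R but not by S.
No shorter string lies in the difference, and x is the lexicographically first length-1 string in L(R) \ L(S).

x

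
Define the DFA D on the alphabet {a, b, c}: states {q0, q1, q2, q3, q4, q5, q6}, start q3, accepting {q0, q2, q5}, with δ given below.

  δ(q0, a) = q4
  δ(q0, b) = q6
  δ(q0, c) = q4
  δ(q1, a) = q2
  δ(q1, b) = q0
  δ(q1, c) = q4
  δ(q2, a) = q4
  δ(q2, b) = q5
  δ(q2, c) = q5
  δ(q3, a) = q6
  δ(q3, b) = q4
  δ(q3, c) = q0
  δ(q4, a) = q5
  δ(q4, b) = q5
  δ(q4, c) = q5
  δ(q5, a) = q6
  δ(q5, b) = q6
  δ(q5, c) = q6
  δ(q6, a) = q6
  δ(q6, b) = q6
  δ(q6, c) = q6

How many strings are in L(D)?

The useful subgraph on states {q0, q3, q4, q5} is acyclic, so L(D) is finite; the longest accepting path visits 4 useful states, giving maximum string length 3.
Counting accepting paths from q3 by length: 1 of length 1, 3 of length 2, 6 of length 3. Total 10.

10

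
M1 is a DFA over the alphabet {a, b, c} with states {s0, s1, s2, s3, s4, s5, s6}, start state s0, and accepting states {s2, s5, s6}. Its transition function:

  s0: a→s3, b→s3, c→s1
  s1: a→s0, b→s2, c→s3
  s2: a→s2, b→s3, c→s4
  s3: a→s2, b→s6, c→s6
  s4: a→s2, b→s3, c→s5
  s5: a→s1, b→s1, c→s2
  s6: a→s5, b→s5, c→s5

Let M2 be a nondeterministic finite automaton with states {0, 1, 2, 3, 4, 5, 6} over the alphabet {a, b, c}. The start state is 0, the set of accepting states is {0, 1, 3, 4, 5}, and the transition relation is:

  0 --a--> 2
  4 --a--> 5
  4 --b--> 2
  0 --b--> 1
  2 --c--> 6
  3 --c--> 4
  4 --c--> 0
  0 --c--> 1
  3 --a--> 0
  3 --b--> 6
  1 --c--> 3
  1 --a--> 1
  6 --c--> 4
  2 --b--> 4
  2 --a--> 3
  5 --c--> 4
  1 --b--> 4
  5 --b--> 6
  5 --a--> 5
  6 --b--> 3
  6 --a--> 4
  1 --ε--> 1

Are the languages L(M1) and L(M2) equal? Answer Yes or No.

The string ac is accepted by M1 but rejected by M2.
So L(M1) ≠ L(M2).

No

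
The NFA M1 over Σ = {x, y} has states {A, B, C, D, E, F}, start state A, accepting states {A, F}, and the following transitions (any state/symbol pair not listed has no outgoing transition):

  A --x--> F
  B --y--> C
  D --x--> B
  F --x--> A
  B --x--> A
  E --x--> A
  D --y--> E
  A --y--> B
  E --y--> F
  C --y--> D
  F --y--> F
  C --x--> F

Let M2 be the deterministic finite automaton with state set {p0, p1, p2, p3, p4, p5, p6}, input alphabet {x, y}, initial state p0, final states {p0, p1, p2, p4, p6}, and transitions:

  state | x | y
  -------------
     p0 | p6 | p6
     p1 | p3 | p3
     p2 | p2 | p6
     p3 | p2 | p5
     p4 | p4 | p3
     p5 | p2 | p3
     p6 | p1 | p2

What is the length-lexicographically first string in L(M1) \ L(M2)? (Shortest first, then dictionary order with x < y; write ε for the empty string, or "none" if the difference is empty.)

The string xxx is accepted by M1 but not by M2.
No shorter string lies in the difference, and xxx is the lexicographically first length-3 string in L(M1) \ L(M2).

xxx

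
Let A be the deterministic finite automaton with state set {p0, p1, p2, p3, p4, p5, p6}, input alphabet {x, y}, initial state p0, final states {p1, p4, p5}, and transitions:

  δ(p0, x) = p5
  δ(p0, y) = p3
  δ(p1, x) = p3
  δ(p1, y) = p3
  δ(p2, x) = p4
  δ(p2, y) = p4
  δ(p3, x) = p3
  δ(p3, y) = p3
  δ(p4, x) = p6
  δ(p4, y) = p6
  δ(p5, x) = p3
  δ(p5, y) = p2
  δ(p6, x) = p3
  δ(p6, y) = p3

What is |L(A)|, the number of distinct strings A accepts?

The useful subgraph on states {p0, p2, p4, p5} is acyclic, so L(A) is finite; the longest accepting path visits 4 useful states, giving maximum string length 3.
Counting accepting paths from p0 by length: 1 of length 1, 2 of length 3. Total 3.

3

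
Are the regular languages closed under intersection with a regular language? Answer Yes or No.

This is a special case of closure under intersection: the product of the two DFAs, accepting on F₁ × F₂, recognises the intersection.
So the regular languages are closed under intersection with a regular language.

Yes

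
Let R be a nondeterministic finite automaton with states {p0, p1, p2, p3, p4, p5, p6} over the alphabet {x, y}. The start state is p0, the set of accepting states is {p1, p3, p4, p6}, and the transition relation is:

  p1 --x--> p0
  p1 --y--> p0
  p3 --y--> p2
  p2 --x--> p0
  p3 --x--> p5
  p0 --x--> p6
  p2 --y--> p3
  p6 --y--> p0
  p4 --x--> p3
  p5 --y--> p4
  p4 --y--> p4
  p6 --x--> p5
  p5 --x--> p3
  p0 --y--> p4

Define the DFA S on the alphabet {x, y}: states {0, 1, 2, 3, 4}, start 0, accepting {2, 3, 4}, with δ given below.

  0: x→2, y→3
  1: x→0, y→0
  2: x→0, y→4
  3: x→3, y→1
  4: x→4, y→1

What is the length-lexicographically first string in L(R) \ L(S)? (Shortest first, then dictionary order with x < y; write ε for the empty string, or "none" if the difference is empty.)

The string yy is accepted by R but not by S.
No shorter string lies in the difference, and yy is the lexicographically first length-2 string in L(R) \ L(S).

yy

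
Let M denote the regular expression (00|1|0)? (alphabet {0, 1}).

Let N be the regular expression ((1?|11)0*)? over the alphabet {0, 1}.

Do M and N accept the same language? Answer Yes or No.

No

The string 10 is accepted by N but rejected by M.
So L(M) ≠ L(N).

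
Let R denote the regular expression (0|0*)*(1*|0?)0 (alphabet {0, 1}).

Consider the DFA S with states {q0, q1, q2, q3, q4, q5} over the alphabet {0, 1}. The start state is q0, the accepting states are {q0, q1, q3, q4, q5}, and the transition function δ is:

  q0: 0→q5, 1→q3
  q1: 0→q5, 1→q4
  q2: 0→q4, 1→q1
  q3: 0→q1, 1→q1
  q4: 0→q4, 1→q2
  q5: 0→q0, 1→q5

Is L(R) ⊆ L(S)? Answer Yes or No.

Converting the expression R to a DFA (subset construction, then merging equivalent states) gives the minimal DFA with states {r0, r1, r2, r3, r4}, start state r0, accepting states {r1, r3} and transitions r0: 0→r1, 1→r2; r1: 0→r1, 1→r2; r2: 0→r3, 1→r2; r3: 0→r4, 1→r4; r4: 0→r4, 1→r4.
Exploring the product automaton R × S from the start pair (r0, q0), following both machines on each input symbol, reaches 18 state pairs: (r0, q0), (r1, q5), (r2, q3), (r1, q0), (r2, q5), (r3, q1), (r2, q1), (r3, q0), (r4, q5), (r4, q4), (r3, q5), (r2, q4), (r4, q3), (r4, q0), (r4, q2), (r3, q4), (r2, q2), (r4, q1).
R accepts in {r1, r3} and S accepts in {q0, q1, q3, q4, q5}. The reachable pairs whose R-component is accepting are (r1, q5), (r1, q0), (r3, q1), (r3, q0), (r3, q5), (r3, q4); in each of them the S-component is accepting too, so the product for L(R) \ L(S) (R-component accepting, S-component rejecting) has no reachable accepting pair and the difference is empty.
Hence every string in L(R) is also in L(S).

Yes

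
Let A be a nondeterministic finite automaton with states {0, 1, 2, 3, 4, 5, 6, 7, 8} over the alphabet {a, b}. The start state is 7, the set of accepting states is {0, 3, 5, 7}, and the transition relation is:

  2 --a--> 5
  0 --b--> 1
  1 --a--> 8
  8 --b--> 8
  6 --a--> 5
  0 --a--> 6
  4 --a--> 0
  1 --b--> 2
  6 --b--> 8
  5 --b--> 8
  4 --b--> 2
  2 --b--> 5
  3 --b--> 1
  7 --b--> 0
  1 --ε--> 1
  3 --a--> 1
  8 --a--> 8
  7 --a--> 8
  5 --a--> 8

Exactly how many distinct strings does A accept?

5

The useful subgraph on states {0, 1, 2, 5, 6, 7} is acyclic, so L(A) is finite; the longest accepting path visits 5 useful states, giving maximum string length 4.
Counting accepting paths from 7 by length: 1 of length 0, 1 of length 1, 1 of length 3, 2 of length 4. Total 5.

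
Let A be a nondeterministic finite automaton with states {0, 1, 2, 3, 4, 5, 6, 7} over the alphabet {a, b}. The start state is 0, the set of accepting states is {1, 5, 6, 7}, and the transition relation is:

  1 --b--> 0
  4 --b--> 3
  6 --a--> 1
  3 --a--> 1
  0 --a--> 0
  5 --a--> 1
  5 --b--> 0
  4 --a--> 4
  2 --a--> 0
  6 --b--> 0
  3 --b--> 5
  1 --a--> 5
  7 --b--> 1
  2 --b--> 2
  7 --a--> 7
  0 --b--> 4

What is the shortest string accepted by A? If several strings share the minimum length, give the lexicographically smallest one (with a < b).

A breadth-first search from 0 reaches an accepting state first via the path 0 → 4 → 3 → 1 on input bba.
No string of length < 3 is accepted (BFS exhausts all shorter strings without reaching an accepting state), and bba is the lexicographically least accepting string of length 3.

bba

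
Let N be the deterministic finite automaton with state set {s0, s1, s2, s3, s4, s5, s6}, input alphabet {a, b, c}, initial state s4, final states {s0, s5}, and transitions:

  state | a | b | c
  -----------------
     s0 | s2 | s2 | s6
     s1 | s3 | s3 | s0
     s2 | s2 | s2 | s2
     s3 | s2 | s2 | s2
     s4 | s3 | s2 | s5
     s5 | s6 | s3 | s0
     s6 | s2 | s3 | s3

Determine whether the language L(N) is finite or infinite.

The useful states (reachable from s4 and able to reach an accepting state) are {s0, s4, s5}.
Restricted to these states the transition graph has no cycle, so every accepting path has bounded length and L is finite.

finite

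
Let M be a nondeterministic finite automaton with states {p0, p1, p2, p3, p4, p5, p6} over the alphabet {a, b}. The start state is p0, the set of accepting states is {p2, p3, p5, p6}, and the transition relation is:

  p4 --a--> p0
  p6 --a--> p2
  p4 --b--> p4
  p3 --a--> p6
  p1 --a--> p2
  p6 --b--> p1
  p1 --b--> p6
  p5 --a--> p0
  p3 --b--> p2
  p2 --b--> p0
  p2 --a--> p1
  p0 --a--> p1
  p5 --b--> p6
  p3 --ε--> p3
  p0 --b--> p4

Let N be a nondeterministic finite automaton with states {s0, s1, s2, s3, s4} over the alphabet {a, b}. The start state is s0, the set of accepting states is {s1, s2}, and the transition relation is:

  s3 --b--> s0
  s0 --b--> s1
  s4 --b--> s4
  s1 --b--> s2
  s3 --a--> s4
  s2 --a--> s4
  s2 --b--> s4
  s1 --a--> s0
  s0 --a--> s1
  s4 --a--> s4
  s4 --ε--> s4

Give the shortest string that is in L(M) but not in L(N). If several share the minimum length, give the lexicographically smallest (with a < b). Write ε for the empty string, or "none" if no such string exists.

The string aa is accepted by M but not by N.
No shorter string lies in the difference, and aa is the lexicographically first length-2 string in L(M) \ L(N).

aa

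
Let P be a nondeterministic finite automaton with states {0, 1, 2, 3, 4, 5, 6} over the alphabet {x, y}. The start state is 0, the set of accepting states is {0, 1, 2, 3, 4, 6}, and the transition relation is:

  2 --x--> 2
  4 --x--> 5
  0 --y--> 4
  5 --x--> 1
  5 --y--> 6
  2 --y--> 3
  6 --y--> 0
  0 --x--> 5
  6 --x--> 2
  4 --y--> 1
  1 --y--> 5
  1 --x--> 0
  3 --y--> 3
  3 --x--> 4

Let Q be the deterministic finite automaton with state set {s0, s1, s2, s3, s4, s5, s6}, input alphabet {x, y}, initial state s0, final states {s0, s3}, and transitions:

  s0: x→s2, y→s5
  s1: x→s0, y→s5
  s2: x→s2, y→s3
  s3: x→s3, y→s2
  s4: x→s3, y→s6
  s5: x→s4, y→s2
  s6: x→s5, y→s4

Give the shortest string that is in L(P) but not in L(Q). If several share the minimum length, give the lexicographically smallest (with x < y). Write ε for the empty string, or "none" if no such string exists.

y

The string y is accepted by P but not by Q.
No shorter string lies in the difference, and y is the lexicographically first length-1 string in L(P) \ L(Q).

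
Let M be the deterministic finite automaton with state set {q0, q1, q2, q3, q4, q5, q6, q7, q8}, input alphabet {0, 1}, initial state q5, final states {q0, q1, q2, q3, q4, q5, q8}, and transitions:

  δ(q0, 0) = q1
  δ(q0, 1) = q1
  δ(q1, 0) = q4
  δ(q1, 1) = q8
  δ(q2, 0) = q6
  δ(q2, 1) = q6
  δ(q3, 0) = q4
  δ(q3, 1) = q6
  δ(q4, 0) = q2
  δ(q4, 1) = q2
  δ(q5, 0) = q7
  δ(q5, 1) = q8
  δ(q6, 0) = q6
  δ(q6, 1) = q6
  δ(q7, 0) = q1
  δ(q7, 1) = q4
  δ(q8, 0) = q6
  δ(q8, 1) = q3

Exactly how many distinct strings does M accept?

The useful subgraph on states {q1, q2, q3, q4, q5, q7, q8} is acyclic, so L(M) is finite; the longest accepting path visits 7 useful states, giving maximum string length 6.
Counting accepting paths from q5 by length: 1 of length 0, 1 of length 1, 3 of length 2, 5 of length 3, 5 of length 4, 1 of length 5, 2 of length 6. Total 18.

18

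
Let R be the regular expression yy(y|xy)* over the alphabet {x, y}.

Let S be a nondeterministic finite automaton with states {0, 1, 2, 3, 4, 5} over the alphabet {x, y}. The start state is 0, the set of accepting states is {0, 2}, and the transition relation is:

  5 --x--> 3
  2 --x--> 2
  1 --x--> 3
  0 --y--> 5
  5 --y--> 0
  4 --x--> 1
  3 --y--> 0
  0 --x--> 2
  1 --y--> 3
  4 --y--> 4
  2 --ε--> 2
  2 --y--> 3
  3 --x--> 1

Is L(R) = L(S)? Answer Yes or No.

No

The string yyy is accepted by R but rejected by S.
So L(R) ≠ L(S).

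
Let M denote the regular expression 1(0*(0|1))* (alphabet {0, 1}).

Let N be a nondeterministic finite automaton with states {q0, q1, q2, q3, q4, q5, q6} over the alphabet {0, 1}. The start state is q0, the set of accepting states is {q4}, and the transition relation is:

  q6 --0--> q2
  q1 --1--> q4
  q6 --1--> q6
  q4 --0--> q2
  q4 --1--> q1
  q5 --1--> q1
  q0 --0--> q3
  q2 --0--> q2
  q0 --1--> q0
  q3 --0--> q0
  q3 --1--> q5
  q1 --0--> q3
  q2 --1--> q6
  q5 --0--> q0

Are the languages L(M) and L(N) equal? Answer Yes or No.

The string 1 is accepted by M but rejected by N.
So L(M) ≠ L(N).

No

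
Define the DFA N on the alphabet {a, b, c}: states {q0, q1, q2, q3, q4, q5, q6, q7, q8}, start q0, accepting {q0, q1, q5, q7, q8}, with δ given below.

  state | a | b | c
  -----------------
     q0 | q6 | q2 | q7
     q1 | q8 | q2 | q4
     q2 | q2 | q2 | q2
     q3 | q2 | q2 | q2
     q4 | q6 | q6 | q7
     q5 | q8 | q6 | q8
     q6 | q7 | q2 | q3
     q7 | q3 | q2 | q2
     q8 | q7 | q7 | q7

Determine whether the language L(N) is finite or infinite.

finite

The useful states (reachable from q0 and able to reach an accepting state) are {q0, q6, q7}.
Restricted to these states the transition graph has no cycle, so every accepting path has bounded length and L is finite.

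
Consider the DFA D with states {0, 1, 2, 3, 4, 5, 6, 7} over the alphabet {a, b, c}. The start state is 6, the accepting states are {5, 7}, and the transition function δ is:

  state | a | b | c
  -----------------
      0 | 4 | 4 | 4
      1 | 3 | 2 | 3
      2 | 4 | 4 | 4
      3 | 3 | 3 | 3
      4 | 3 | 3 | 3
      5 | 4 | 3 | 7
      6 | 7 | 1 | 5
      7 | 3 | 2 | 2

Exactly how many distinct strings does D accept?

The useful subgraph on states {5, 6, 7} is acyclic, so L(D) is finite; the longest accepting path visits 3 useful states, giving maximum string length 2.
Counting accepting paths from 6 by length: 2 of length 1, 1 of length 2. Total 3.

3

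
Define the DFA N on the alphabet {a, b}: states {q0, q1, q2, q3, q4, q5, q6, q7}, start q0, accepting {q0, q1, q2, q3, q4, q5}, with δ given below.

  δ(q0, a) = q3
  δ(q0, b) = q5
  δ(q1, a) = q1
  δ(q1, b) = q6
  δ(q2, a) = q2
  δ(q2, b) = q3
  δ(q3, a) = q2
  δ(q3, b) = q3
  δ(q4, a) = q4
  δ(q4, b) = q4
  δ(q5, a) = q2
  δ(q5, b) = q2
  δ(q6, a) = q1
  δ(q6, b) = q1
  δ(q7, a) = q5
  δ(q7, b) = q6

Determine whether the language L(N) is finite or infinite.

infinite

State q2 is reachable from the start and can reach an accepting state, and it lies on the cycle q2 → q2.
Traversing that cycle any number of times yields accepted strings of unbounded length, so the language is infinite.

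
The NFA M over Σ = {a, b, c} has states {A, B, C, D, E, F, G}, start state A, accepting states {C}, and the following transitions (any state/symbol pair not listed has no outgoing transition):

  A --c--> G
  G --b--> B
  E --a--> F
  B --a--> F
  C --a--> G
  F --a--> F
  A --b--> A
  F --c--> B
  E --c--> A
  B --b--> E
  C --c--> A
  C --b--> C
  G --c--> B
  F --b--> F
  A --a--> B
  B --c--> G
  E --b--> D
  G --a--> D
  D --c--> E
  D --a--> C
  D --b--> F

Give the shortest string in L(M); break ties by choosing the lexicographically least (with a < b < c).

A breadth-first search from A reaches an accepting state first via the path A → G → D → C on input caa.
No string of length < 3 is accepted (BFS exhausts all shorter strings without reaching an accepting state), and caa is the lexicographically least accepting string of length 3.

caa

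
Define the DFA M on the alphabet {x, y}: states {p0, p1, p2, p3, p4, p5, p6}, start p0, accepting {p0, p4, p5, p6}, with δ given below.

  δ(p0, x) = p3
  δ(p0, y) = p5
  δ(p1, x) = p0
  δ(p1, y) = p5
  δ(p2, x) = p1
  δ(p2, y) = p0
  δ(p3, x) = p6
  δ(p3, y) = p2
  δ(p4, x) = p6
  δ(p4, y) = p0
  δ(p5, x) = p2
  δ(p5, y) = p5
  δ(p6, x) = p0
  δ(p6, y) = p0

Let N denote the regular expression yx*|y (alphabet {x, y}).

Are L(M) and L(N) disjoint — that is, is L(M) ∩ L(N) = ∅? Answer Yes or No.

The string y is accepted by both M and N.
Hence L(M) ∩ L(N) ≠ ∅.

No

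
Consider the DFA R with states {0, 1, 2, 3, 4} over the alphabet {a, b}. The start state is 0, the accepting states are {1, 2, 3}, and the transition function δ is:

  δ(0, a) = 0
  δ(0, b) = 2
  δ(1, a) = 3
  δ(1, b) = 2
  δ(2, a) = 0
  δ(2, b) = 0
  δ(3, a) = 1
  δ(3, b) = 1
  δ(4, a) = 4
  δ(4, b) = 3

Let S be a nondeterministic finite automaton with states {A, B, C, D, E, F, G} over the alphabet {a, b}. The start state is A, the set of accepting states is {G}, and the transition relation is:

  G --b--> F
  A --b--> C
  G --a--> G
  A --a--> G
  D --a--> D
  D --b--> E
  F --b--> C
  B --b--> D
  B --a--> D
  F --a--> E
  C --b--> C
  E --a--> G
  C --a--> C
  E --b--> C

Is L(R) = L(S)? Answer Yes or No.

The string b is accepted by R but rejected by S.
So L(R) ≠ L(S).

No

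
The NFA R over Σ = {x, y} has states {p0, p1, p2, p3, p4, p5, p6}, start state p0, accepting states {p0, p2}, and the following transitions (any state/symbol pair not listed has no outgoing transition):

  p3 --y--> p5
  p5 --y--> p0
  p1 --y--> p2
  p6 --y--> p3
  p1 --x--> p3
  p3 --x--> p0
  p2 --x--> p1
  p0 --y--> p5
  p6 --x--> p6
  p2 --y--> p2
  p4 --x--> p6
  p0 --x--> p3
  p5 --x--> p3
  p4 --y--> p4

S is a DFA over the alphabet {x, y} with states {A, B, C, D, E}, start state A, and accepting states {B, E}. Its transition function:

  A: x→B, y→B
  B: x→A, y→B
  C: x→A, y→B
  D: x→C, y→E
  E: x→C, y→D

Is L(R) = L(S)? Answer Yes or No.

No

The empty string ε is accepted by R but rejected by S.
So L(R) ≠ L(S).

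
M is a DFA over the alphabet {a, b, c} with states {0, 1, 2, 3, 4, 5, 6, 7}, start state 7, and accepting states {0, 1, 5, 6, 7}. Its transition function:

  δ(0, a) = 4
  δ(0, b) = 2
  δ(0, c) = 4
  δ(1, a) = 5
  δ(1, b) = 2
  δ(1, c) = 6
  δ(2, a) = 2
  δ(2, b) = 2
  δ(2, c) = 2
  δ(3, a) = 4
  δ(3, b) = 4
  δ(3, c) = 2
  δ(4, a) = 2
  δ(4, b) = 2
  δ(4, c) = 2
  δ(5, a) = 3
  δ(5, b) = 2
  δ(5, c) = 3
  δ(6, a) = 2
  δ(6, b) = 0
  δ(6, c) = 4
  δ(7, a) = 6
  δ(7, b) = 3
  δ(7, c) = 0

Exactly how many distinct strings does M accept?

The useful subgraph on states {0, 6, 7} is acyclic, so L(M) is finite; the longest accepting path visits 3 useful states, giving maximum string length 2.
Counting accepting paths from 7 by length: 1 of length 0, 2 of length 1, 1 of length 2. Total 4.

4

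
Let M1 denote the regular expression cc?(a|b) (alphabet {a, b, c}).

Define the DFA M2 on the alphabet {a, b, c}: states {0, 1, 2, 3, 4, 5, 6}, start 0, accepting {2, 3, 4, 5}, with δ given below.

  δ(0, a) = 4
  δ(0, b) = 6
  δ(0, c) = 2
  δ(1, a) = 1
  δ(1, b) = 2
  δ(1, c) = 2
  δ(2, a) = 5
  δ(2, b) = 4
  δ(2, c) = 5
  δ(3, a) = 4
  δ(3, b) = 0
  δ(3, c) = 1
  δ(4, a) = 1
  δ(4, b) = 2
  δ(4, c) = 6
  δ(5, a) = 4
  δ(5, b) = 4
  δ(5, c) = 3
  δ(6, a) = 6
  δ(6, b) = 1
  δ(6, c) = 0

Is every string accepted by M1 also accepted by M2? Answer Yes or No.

Yes

Converting the expression M1 to a DFA (subset construction, then merging equivalent states) gives the minimal DFA with states {r0, r1, r2, r3, r4}, start state r0, accepting states {r3} and transitions r0: a→r1, b→r1, c→r2; r1: a→r1, b→r1, c→r1; r2: a→r3, b→r3, c→r4; r3: a→r1, b→r1, c→r1; r4: a→r3, b→r3, c→r1.
Exploring the product automaton M1 × M2 from the start pair (r0, 0), following both machines on each input symbol, reaches 12 state pairs: (r0, 0), (r1, 4), (r1, 6), (r2, 2), (r1, 1), (r1, 2), (r1, 0), (r3, 5), (r3, 4), (r4, 5), (r1, 5), (r1, 3).
M1 accepts in {r3} and M2 accepts in {2, 3, 4, 5}. The reachable pairs whose M1-component is accepting are (r3, 5), (r3, 4); in each of them the M2-component is accepting too, so the product for L(M1) \ L(M2) (M1-component accepting, M2-component rejecting) has no reachable accepting pair and the difference is empty.
Hence every string in L(M1) is also in L(M2).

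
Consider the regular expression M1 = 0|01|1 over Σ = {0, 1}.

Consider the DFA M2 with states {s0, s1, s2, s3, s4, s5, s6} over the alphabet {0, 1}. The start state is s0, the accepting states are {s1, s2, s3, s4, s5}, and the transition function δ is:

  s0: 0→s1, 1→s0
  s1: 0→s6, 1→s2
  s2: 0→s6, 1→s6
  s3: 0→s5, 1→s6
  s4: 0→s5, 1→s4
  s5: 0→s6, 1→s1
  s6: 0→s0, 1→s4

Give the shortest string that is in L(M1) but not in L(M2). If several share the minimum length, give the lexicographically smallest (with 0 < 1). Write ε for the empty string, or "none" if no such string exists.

1

The string 1 is accepted by M1 but not by M2.
No shorter string lies in the difference, and 1 is the lexicographically first length-1 string in L(M1) \ L(M2).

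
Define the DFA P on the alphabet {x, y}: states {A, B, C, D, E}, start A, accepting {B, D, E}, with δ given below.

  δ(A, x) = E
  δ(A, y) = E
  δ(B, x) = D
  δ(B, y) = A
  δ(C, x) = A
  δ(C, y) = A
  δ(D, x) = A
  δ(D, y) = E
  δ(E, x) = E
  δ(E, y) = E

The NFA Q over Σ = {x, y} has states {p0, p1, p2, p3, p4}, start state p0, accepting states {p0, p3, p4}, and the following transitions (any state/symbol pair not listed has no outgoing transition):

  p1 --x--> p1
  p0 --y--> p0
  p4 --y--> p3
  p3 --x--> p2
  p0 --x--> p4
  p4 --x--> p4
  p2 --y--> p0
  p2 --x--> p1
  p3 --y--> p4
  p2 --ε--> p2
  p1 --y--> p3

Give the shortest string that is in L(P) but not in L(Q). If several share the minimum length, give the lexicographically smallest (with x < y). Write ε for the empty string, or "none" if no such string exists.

xyx

The string xyx is accepted by P but not by Q.
No shorter string lies in the difference, and xyx is the lexicographically first length-3 string in L(P) \ L(Q).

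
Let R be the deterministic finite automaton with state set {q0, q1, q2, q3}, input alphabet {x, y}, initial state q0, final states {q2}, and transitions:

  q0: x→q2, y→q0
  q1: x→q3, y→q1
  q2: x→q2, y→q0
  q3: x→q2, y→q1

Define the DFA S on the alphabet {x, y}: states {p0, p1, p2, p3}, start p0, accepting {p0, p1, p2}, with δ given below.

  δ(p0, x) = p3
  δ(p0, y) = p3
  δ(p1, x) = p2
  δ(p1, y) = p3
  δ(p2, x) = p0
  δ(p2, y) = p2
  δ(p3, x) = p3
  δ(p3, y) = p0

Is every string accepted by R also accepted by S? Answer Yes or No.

The string x is in L(R) but not in L(S).
So L(R) ⊄ L(S).

No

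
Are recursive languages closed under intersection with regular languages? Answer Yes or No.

A regular language is decidable (simulate its DFA), so run that check and the decider for L and accept iff both accept; everything halts.
So the recursive languages are closed under intersection with a regular language.

Yes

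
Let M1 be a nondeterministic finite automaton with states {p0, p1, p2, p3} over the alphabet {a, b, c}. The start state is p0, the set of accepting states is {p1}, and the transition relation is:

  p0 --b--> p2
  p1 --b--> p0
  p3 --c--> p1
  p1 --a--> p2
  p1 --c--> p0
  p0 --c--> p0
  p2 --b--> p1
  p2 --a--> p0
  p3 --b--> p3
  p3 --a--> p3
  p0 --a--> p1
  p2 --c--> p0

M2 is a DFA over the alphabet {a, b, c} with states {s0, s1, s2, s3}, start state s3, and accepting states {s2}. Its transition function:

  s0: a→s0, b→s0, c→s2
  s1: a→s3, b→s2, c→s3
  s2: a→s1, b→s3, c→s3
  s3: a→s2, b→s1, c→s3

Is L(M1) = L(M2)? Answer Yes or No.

Exploring the product automaton M1 × M2 from the start pair (p0, s3), following both machines on each input symbol, reaches 3 state pairs: (p0, s3), (p1, s2), (p2, s1).
M1 accepts in {p1} and M2 accepts in {s2}. In every reachable pair the two components are either both accepting — (p1, s2) — or both non-accepting, so no string is accepted by exactly one of the machines: L(M1) \ L(M2) and L(M2) \ L(M1) are both empty.
Hence every string is accepted by M1 iff it is accepted by M2, and the two languages coincide.

Yes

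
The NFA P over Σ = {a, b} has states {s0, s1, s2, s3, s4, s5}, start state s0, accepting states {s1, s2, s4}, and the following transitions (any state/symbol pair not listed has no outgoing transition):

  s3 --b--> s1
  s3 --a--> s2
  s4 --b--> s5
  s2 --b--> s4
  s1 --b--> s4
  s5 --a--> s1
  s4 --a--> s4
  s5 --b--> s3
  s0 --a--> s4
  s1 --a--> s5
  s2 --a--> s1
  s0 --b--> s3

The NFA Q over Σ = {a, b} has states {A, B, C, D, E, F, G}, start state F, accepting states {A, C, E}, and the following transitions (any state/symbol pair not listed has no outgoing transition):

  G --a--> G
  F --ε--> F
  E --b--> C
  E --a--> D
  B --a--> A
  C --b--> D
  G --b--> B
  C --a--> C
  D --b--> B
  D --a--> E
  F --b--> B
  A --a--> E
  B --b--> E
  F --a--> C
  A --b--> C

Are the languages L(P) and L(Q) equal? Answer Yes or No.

Yes

Exploring the product automaton P × Q from the start pair (s0, F), following both machines on each input symbol, reaches 6 state pairs: (s0, F), (s4, C), (s3, B), (s5, D), (s2, A), (s1, E).
P accepts in {s1, s2, s4} and Q accepts in {A, C, E}. In every reachable pair the two components are either both accepting — (s4, C), (s2, A), (s1, E) — or both non-accepting, so no string is accepted by exactly one of the machines: L(P) \ L(Q) and L(Q) \ L(P) are both empty.
Hence every string is accepted by P iff it is accepted by Q, and the two languages coincide.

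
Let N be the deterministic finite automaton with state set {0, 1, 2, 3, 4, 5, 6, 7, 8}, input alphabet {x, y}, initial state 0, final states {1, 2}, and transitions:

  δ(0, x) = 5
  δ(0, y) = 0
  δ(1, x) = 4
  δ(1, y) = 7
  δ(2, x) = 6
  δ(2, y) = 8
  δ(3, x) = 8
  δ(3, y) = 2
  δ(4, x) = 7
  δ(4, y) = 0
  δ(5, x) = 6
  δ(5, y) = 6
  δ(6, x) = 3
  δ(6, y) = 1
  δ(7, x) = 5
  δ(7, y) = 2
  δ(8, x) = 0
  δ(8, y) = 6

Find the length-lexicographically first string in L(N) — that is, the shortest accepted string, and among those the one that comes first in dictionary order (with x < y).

A breadth-first search from 0 reaches an accepting state first via the path 0 → 5 → 6 → 1 on input xxy.
No string of length < 3 is accepted (BFS exhausts all shorter strings without reaching an accepting state), and xxy is the lexicographically least accepting string of length 3.

xxy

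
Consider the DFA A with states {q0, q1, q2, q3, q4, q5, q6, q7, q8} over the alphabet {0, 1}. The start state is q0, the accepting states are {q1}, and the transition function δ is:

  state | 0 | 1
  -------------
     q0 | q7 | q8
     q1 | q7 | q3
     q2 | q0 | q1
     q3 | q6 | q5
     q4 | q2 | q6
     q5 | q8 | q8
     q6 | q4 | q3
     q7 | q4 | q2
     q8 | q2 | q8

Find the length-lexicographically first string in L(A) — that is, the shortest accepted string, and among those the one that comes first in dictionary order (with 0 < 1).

011

A breadth-first search from q0 reaches an accepting state first via the path q0 → q7 → q2 → q1 on input 011.
No string of length < 3 is accepted (BFS exhausts all shorter strings without reaching an accepting state), and 011 is the lexicographically least accepting string of length 3.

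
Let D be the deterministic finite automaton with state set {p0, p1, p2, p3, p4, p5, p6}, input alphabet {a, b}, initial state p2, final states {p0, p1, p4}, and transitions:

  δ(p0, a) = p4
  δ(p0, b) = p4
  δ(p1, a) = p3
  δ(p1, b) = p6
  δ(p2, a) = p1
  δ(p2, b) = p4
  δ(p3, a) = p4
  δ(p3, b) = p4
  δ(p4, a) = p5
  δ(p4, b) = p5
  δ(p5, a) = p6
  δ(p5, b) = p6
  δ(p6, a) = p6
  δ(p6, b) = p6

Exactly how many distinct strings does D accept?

4

The useful subgraph on states {p1, p2, p3, p4} is acyclic, so L(D) is finite; the longest accepting path visits 4 useful states, giving maximum string length 3.
Counting accepting paths from p2 by length: 2 of length 1, 2 of length 3. Total 4.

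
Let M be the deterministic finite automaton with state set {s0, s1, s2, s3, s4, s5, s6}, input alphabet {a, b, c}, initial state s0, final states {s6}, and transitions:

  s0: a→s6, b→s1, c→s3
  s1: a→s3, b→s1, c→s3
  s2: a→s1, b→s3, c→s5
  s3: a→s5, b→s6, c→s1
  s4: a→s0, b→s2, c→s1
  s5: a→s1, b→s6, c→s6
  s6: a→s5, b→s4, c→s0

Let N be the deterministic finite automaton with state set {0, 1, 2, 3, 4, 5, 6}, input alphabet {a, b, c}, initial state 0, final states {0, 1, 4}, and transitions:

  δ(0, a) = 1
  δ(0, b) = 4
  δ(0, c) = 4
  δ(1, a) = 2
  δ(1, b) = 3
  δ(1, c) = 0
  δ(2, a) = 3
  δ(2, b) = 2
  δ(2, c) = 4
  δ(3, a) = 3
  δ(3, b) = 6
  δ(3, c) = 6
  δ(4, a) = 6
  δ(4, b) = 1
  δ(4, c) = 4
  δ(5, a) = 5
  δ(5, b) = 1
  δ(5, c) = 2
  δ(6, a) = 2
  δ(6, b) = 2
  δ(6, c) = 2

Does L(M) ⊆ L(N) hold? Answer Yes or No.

The string aab is in L(M) but not in L(N).
So L(M) ⊄ L(N).

No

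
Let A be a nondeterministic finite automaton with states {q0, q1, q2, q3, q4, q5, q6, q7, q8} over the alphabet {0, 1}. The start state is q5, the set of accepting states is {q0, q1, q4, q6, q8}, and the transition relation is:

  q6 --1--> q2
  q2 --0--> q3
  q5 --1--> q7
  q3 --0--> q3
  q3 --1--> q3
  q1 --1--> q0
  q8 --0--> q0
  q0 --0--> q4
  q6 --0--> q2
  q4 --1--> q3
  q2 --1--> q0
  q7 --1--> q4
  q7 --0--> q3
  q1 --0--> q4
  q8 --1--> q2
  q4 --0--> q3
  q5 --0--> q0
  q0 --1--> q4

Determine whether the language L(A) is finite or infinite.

finite

The useful states (reachable from q5 and able to reach an accepting state) are {q0, q4, q5, q7}.
Restricted to these states the transition graph has no cycle, so every accepting path has bounded length and L is finite.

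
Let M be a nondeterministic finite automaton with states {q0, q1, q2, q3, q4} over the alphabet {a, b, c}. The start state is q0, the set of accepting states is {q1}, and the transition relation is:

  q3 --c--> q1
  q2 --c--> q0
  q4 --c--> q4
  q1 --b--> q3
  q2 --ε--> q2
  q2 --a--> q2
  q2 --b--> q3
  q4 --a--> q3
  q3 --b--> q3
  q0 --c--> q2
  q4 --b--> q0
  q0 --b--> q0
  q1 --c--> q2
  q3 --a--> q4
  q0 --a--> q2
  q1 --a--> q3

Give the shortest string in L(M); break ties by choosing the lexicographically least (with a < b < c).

A breadth-first search from q0 reaches an accepting state first via the path q0 → q2 → q3 → q1 on input abc.
No string of length < 3 is accepted (BFS exhausts all shorter strings without reaching an accepting state), and abc is the lexicographically least accepting string of length 3.

abc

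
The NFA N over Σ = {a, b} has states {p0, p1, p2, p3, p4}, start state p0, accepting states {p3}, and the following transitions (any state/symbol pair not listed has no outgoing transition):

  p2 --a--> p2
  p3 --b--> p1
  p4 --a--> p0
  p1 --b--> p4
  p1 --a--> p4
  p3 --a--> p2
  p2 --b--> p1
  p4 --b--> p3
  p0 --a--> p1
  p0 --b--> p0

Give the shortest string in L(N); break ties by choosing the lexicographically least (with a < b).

aab

A breadth-first search from p0 reaches an accepting state first via the path p0 → p1 → p4 → p3 on input aab.
No string of length < 3 is accepted (BFS exhausts all shorter strings without reaching an accepting state), and aab is the lexicographically least accepting string of length 3.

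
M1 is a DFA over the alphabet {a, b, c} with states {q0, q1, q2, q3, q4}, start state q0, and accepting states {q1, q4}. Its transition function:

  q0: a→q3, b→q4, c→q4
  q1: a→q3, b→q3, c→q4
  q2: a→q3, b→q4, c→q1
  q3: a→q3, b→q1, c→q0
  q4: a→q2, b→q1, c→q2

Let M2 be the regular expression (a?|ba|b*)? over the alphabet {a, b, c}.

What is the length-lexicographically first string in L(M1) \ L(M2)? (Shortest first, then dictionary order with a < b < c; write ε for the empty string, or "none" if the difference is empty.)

c

The string c is accepted by M1 but not by M2.
No shorter string lies in the difference, and c is the lexicographically first length-1 string in L(M1) \ L(M2).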